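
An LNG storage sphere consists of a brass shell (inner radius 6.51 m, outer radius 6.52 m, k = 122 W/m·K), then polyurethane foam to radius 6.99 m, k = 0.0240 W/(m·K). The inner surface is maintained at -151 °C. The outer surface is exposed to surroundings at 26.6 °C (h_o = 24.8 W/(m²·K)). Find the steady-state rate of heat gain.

Q = 5.18 kW

Treat each layer as a resistance in series:
  R_brass = (1/6.51 − 1/6.52)/(4πk) = 2.356×10^-4/(4π·122) = 1.537×10^-7 K/W
  R_polyurethane foam = (1/6.52 − 1/6.99)/(4πk) = 0.01031/(4π·0.0240) = 0.03419 K/W
  R_conv,out = 1/(4πr²h) = 1/(4π·6.99²·24.8) = 6.567×10^-5 K/W
ΣR = 1.537×10^-7 + 0.03419 + 6.567×10^-5 = 0.03426 K/W
Q = ΔT/ΣR = (-151 °C − 26.6 °C)/0.03426 = -5180 W
(Negative Q ⇒ heat flows inward; heat gain = 5180 W.)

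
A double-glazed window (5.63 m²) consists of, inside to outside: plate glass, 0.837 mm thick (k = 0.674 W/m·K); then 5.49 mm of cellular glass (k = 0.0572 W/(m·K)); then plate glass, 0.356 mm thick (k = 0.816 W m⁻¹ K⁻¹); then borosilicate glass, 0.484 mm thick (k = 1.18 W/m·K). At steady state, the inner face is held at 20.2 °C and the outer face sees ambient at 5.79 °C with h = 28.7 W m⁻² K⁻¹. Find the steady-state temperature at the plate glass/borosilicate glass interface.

T = 9.61 °C

Treat each layer as a resistance in series:
  R_plate glass = L/(kA) = 8.37×10^-4/(0.674·5.63) = 2.206×10^-4 K/W
  R_cellular glass = L/(kA) = 0.00549/(0.0572·5.63) = 0.01705 K/W
  R_plate glass = L/(kA) = 3.56×10^-4/(0.816·5.63) = 7.749×10^-5 K/W
  R_borosilicate glass = L/(kA) = 4.84×10^-4/(1.18·5.63) = 7.285×10^-5 K/W
  R_conv,out = 1/(hA) = 1/(28.7·5.63) = 0.006189 K/W
ΣR = 2.206×10^-4 + 0.01705 + 7.749×10^-5 + 7.285×10^-5 + 0.006189 = 0.02361 K/W
Q = ΔT/ΣR = (20.2 °C − 5.79 °C)/0.02361 = 610.3 W
From the inner boundary to the plate glass/borosilicate glass interface, ΣR_partial = 0.01735 K/W.
T_interface = T_in − Q·ΣR_partial = 20.2 °C − (610.3)(0.01735) = 9.61 °C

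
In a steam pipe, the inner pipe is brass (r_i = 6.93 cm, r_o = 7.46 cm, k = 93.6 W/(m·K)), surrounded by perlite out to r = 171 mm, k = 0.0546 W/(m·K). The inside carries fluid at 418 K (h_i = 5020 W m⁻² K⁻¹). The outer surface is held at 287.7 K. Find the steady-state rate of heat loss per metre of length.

Q' = 53.9 W/m

Series thermal resistances, inner to outer:
  R'_conv,in = 1/(2πr h) = 1/(2π·0.0693·5020) = 4.575×10^-4 m·K/W
  R'_brass = ln(0.0746/0.0693)/(2πk) = 0.07370/(2π·93.6) = 1.253×10^-4 m·K/W
  R'_perlite = ln(0.171/0.0746)/(2πk) = 0.8295/(2π·0.0546) = 2.418 m·K/W
ΣR = 4.575×10^-4 + 1.253×10^-4 + 2.418 = 2.419 m·K/W
Q' = ΔT/ΣR = (418 K − 287.7 K)/2.419 = 53.9 W/m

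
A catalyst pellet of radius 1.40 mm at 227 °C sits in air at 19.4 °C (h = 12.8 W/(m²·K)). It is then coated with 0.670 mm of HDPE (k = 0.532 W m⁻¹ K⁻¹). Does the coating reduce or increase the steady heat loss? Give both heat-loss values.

increases: 0.0654 → 0.140 W

Critical radius for a sphere: r_cr = 2k/h = 0.0831 m = 8.31 cm.
Outer radius after coating: r₂ = 0.00140 + 6.70×10^-4 = 0.002070 m.
Since r₁ < r_cr and r₂ ≤ r_cr, the coating moves toward the maximum at r_cr — heat loss rises.
Bare: R = 1/(4πr₁²h) = 3172 K/W; Q = 207.6/3172 = 0.0654 W.
Coated: R = R_cond + R_conv = 1485 K/W; Q = 207.6/1485 = 0.140 W.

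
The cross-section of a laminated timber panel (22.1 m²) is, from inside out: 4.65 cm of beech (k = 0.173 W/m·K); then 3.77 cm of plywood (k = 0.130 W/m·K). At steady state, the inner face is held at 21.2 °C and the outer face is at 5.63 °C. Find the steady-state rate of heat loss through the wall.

Treat each layer as a resistance in series:
  R_beech = L/(kA) = 0.0465/(0.173·22.1) = 0.01216 K/W
  R_plywood = L/(kA) = 0.0377/(0.130·22.1) = 0.01312 K/W
ΣR = 0.01216 + 0.01312 = 0.02528 K/W
Q = ΔT/ΣR = (21.2 °C − 5.63 °C)/0.02528 = 616 W

Q = 616 W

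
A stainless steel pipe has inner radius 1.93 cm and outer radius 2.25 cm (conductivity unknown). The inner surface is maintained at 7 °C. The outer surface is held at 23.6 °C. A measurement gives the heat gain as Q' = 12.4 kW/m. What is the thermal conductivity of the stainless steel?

k = 18.2 W/m·K

ΣR = ΔT/Q' = |7 − 23.6|/12400 = 0.001339 m·K/W
ln(r₂/r₁)/(2πk) = 0.001339 ⇒ k = 0.1534/(2π·0.001339) = 18.2 W/m·K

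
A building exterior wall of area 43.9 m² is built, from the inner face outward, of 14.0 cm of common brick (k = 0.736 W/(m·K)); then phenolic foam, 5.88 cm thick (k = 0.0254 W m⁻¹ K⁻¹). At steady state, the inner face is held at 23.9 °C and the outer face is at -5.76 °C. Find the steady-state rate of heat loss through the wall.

Q = 520 W

Resistance network (inner→outer):
  R_common brick = L/(kA) = 0.140/(0.736·43.9) = 0.004333 K/W
  R_phenolic foam = L/(kA) = 0.0588/(0.0254·43.9) = 0.05273 K/W
ΣR = 0.004333 + 0.05273 = 0.05706 K/W
Q = ΔT/ΣR = (23.9 °C − -5.76 °C)/0.05706 = 520 W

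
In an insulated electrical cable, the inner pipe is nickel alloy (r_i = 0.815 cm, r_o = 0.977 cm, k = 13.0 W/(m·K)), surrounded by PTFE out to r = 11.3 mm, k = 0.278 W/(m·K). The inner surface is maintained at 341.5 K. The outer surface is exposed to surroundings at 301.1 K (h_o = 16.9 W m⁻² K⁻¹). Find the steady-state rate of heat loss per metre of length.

Resistance network (inner→outer):
  R'_nickel alloy = ln(0.00977/0.00815)/(2πk) = 0.1813/(2π·13.0) = 0.002220 m·K/W
  R'_PTFE = ln(0.0113/0.00977)/(2πk) = 0.1455/(2π·0.278) = 0.08329 m·K/W
  R'_conv,out = 1/(2πr h) = 1/(2π·0.0113·16.9) = 0.8334 m·K/W
ΣR = 0.002220 + 0.08329 + 0.8334 = 0.9189 m·K/W
Q' = ΔT/ΣR = (341.5 K − 301.1 K)/0.9189 = 44.0 W/m

Q' = 44.0 W/m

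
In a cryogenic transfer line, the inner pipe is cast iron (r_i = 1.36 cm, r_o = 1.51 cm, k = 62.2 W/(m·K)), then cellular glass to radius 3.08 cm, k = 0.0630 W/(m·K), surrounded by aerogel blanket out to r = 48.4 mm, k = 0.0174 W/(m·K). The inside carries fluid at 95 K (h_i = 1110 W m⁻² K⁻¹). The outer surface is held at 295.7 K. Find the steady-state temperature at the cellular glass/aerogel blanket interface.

T = 156 K

Resistance network (inner→outer):
  R'_conv,in = 1/(2πr h) = 1/(2π·0.0136·1110) = 0.01054 m·K/W
  R'_cast iron = ln(0.0151/0.0136)/(2πk) = 0.1046/(2π·62.2) = 2.677×10^-4 m·K/W
  R'_cellular glass = ln(0.0308/0.0151)/(2πk) = 0.7128/(2π·0.0630) = 1.801 m·K/W
  R'_aerogel blanket = ln(0.0484/0.0308)/(2πk) = 0.4520/(2π·0.0174) = 4.134 m·K/W
ΣR = 0.01054 + 2.677×10^-4 + 1.801 + 4.134 = 5.946 m·K/W
Q' = ΔT/ΣR = (95 K − 295.7 K)/5.946 = -33.75 W/m
From the inner boundary to the cellular glass/aerogel blanket interface, ΣR_partial = 1.812 m·K/W.
T_interface = T_in − Q'·ΣR_partial = 95 K − (-33.75)(1.812) = 156 K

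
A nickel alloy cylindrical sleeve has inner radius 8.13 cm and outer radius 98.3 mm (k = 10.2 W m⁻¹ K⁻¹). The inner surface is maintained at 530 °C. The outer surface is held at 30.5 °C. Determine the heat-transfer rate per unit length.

Q' = 169 kW/m

Q' = 2πk·ΔT/ln(r₂/r₁) = 2π × 10.2 × 499.5 / ln(0.0983/0.0813) = 1.69×10^5 W/m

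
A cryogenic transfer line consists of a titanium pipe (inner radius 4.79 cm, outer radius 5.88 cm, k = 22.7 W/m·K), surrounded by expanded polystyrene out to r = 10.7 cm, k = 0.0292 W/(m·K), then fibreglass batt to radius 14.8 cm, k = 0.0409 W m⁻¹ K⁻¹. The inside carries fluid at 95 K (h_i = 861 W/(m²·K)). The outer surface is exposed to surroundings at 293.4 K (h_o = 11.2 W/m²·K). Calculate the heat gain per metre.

Q' = 42.9 W/m

Series thermal resistances, inner to outer:
  R'_conv,in = 1/(2πr h) = 1/(2π·0.0479·861) = 0.003859 m·K/W
  R'_titanium = ln(0.0588/0.0479)/(2πk) = 0.2050/(2π·22.7) = 0.001437 m·K/W
  R'_expanded polystyrene = ln(0.107/0.0588)/(2πk) = 0.5987/(2π·0.0292) = 3.263 m·K/W
  R'_fibreglass batt = ln(0.148/0.107)/(2πk) = 0.3244/(2π·0.0409) = 1.262 m·K/W
  R'_conv,out = 1/(2πr h) = 1/(2π·0.148·11.2) = 0.09602 m·K/W
ΣR = 0.003859 + 0.001437 + 3.263 + 1.262 + 0.09602 = 4.626 m·K/W
Q' = ΔT/ΣR = (95 K − 293.4 K)/4.626 = -42.9 W/m
(Negative Q' ⇒ heat flows inward; heat gain = 42.9 W/m.)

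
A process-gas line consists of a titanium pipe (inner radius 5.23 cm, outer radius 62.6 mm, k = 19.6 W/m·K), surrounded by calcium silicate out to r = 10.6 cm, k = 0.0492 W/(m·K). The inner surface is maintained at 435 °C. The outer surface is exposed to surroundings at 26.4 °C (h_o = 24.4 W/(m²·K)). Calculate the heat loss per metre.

Q' = 231 W/m

Series thermal resistances, inner to outer:
  R'_titanium = ln(0.0626/0.0523)/(2πk) = 0.1798/(2π·19.6) = 0.001460 m·K/W
  R'_calcium silicate = ln(0.106/0.0626)/(2πk) = 0.5267/(2π·0.0492) = 1.704 m·K/W
  R'_conv,out = 1/(2πr h) = 1/(2π·0.106·24.4) = 0.06154 m·K/W
ΣR = 0.001460 + 1.704 + 0.06154 = 1.767 m·K/W
Q' = ΔT/ΣR = (435 °C − 26.4 °C)/1.767 = 231 W/m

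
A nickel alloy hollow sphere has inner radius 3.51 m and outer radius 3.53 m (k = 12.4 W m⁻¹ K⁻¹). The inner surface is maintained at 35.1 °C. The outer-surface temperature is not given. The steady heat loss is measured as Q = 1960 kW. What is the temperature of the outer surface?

T_out = 14.8 °C

Sum the resistances:
  R_nickel alloy = (1/3.51 − 1/3.53)/(4πk) = 0.001614/(4π·12.4) = 1.036×10^-5 K/W
ΣR = 1.036×10^-5 K/W
ΔT = Q·ΣR = 1.96×10^6 × 1.036×10^-5 = 20.31 K
Heat flows outward, so T_out = T_in − ΔT = 35.1 − 20.31 = 14.8 °C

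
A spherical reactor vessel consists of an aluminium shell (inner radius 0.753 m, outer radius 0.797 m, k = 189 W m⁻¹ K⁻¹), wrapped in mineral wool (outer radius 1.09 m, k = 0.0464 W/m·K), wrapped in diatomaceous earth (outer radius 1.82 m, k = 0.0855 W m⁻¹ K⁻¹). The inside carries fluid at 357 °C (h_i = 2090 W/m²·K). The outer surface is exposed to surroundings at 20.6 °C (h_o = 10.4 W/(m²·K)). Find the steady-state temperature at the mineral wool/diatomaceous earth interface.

Treat each layer as a resistance in series:
  R_conv,in = 1/(4πr²h) = 1/(4π·0.753²·2090) = 6.715×10^-5 K/W
  R_aluminium = (1/0.753 − 1/0.797)/(4πk) = 0.07332/(4π·189) = 3.087×10^-5 K/W
  R_mineral wool = (1/0.797 − 1/1.09)/(4πk) = 0.3373/(4π·0.0464) = 0.5784 K/W
  R_diatomaceous earth = (1/1.09 − 1/1.82)/(4πk) = 0.3680/(4π·0.0855) = 0.3425 K/W
  R_conv,out = 1/(4πr²h) = 1/(4π·1.82²·10.4) = 0.002310 K/W
ΣR = 6.715×10^-5 + 3.087×10^-5 + 0.5784 + 0.3425 + 0.002310 = 0.9233 K/W
Q = ΔT/ΣR = (357 °C − 20.6 °C)/0.9233 = 364.3 W
From the inner boundary to the mineral wool/diatomaceous earth interface, ΣR_partial = 0.5785 K/W.
T_interface = T_in − Q·ΣR_partial = 357 °C − (364.3)(0.5785) = 146 °C

T = 146 °C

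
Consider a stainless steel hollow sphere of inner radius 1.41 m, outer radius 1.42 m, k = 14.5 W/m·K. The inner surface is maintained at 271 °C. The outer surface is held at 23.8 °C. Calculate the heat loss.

Q = 4πk·ΔT/(1/r₁ − 1/r₂) = 4π × 14.5 × 247.2 / (1/1.41 − 1/1.42) = 9.02×10^6 W

Q = 9020 kW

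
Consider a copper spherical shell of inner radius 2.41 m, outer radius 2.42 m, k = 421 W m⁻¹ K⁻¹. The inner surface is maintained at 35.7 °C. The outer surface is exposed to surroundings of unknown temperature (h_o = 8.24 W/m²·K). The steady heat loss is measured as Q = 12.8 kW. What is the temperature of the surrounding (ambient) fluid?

T_out = 14.6 °C

Series resistances:
  R_copper = (1/2.41 − 1/2.42)/(4πk) = 0.001715/(4π·421) = 3.241×10^-7 K/W
  R_conv,out = 1/(4πr²h) = 1/(4π·2.42²·8.24) = 0.001649 K/W
ΣR = 0.001649 K/W
ΔT = Q·ΣR = 12800 × 0.001649 = 21.11 K
Heat flows outward, so T_out = T_in − ΔT = 35.7 − 21.11 = 14.6 °C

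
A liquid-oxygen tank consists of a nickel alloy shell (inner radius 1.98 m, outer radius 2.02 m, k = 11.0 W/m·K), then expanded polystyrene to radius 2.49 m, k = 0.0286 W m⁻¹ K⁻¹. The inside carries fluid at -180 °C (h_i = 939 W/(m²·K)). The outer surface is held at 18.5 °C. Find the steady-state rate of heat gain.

Q = 763 W

Treat each layer as a resistance in series:
  R_conv,in = 1/(4πr²h) = 1/(4π·1.98²·939) = 2.162×10^-5 K/W
  R_nickel alloy = (1/1.98 − 1/2.02)/(4πk) = 0.01000/(4π·11.0) = 7.235×10^-5 K/W
  R_expanded polystyrene = (1/2.02 − 1/2.49)/(4πk) = 0.09344/(4π·0.0286) = 0.2600 K/W
ΣR = 2.162×10^-5 + 7.235×10^-5 + 0.2600 = 0.2601 K/W
Q = ΔT/ΣR = (-180 °C − 18.5 °C)/0.2601 = -763 W
(Negative Q ⇒ heat flows inward; heat gain = 763 W.)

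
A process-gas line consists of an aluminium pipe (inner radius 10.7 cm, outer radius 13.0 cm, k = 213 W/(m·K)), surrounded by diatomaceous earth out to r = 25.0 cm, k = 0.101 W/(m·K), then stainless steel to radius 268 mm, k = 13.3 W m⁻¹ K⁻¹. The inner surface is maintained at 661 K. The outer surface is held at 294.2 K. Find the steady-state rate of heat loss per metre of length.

Series thermal resistances, inner to outer:
  R'_aluminium = ln(0.130/0.107)/(2πk) = 0.1947/(2π·213) = 1.455×10^-4 m·K/W
  R'_diatomaceous earth = ln(0.250/0.130)/(2πk) = 0.6539/(2π·0.101) = 1.030 m·K/W
  R'_stainless steel = ln(0.268/0.250)/(2πk) = 0.06953/(2π·13.3) = 8.320×10^-4 m·K/W
ΣR = 1.455×10^-4 + 1.030 + 8.320×10^-4 = 1.031 m·K/W
Q' = ΔT/ΣR = (661 K − 294.2 K)/1.031 = 356 W/m

Q' = 356 W/m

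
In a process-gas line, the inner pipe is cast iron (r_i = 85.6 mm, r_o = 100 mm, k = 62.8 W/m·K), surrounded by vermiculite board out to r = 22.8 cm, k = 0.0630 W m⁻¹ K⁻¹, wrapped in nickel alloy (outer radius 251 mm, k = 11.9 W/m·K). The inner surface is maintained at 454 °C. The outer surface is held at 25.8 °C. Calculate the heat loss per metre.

Q' = 205 W/m

Treat each layer as a resistance in series:
  R'_cast iron = ln(0.100/0.0856)/(2πk) = 0.1555/(2π·62.8) = 3.940×10^-4 m·K/W
  R'_vermiculite board = ln(0.228/0.100)/(2πk) = 0.8242/(2π·0.0630) = 2.082 m·K/W
  R'_nickel alloy = ln(0.251/0.228)/(2πk) = 0.09611/(2π·11.9) = 0.001285 m·K/W
ΣR = 3.940×10^-4 + 2.082 + 0.001285 = 2.084 m·K/W
Q' = ΔT/ΣR = (454 °C − 25.8 °C)/2.084 = 205 W/m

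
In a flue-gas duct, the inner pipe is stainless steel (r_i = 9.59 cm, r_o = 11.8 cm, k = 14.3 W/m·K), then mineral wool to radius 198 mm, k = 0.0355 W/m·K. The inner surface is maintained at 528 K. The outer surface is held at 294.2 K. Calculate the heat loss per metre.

Resistance network (inner→outer):
  R'_stainless steel = ln(0.118/0.0959)/(2πk) = 0.2074/(2π·14.3) = 0.002308 m·K/W
  R'_mineral wool = ln(0.198/0.118)/(2πk) = 0.5176/(2π·0.0355) = 2.320 m·K/W
ΣR = 0.002308 + 2.320 = 2.322 m·K/W
Q' = ΔT/ΣR = (528 K − 294.2 K)/2.322 = 101 W/m

Q' = 101 W/m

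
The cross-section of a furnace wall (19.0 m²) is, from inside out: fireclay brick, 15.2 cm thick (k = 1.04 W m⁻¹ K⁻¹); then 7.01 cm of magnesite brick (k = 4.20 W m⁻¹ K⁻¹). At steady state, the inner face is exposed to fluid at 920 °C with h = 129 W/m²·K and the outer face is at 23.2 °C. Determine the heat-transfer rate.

Treat each layer as a resistance in series:
  R_conv,in = 1/(hA) = 1/(129·19.0) = 4.080×10^-4 K/W
  R_fireclay brick = L/(kA) = 0.152/(1.04·19.0) = 0.007692 K/W
  R_magnesite brick = L/(kA) = 0.0701/(4.20·19.0) = 8.784×10^-4 K/W
ΣR = 4.080×10^-4 + 0.007692 + 8.784×10^-4 = 0.008978 K/W
Q = ΔT/ΣR = (920 °C − 23.2 °C)/0.008978 = 99900 W

Q = 99900 W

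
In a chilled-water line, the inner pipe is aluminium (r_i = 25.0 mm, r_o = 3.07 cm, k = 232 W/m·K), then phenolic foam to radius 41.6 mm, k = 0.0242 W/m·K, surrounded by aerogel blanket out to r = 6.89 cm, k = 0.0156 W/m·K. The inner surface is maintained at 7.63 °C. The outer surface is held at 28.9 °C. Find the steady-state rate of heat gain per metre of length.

Series thermal resistances, inner to outer:
  R'_aluminium = ln(0.0307/0.0250)/(2πk) = 0.2054/(2π·232) = 1.409×10^-4 m·K/W
  R'_phenolic foam = ln(0.0416/0.0307)/(2πk) = 0.3038/(2π·0.0242) = 1.998 m·K/W
  R'_aerogel blanket = ln(0.0689/0.0416)/(2πk) = 0.5046/(2π·0.0156) = 5.148 m·K/W
ΣR = 1.409×10^-4 + 1.998 + 5.148 = 7.146 m·K/W
Q' = ΔT/ΣR = (7.63 °C − 28.9 °C)/7.146 = -2.98 W/m
(Negative Q' ⇒ heat flows inward; heat gain = 2.98 W/m.)

Q' = 2.98 W/m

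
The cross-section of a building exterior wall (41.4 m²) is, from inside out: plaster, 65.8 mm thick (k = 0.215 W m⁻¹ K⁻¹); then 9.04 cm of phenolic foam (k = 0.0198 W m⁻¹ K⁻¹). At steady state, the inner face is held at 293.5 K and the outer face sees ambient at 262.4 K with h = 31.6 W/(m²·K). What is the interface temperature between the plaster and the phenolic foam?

T = 291.6 K

Treat each layer as a resistance in series:
  R_plaster = L/(kA) = 0.0658/(0.215·41.4) = 0.007392 K/W
  R_phenolic foam = L/(kA) = 0.0904/(0.0198·41.4) = 0.1103 K/W
  R_conv,out = 1/(hA) = 1/(31.6·41.4) = 7.644×10^-4 K/W
ΣR = 0.007392 + 0.1103 + 7.644×10^-4 = 0.1185 K/W
Q = ΔT/ΣR = (293.5 K − 262.4 K)/0.1185 = 262.4 W
From the inner boundary to the plaster/phenolic foam interface, ΣR_partial = 0.007392 K/W.
T_interface = T_in − Q·ΣR_partial = 293.5 K − (262.4)(0.007392) = 291.6 K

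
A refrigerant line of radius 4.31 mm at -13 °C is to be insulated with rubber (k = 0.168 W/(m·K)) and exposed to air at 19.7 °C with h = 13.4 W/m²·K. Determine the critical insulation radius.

For a cylinder, r_cr = k_ins/h = 0.168/13.4 = 0.0125 m = 1.25 cm

r_cr = 1.25 cm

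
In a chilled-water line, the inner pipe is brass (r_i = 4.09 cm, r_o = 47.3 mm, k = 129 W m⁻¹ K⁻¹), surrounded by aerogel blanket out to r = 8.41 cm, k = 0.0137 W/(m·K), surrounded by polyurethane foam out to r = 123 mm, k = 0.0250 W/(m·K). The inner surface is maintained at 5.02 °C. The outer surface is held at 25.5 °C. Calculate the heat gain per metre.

Q' = 2.25 W/m

Treat each layer as a resistance in series:
  R'_brass = ln(0.0473/0.0409)/(2πk) = 0.1454/(2π·129) = 1.794×10^-4 m·K/W
  R'_aerogel blanket = ln(0.0841/0.0473)/(2πk) = 0.5755/(2π·0.0137) = 6.686 m·K/W
  R'_polyurethane foam = ln(0.123/0.0841)/(2πk) = 0.3802/(2π·0.0250) = 2.420 m·K/W
ΣR = 1.794×10^-4 + 6.686 + 2.420 = 9.106 m·K/W
Q' = ΔT/ΣR = (5.02 °C − 25.5 °C)/9.106 = -2.25 W/m
(Negative Q' ⇒ heat flows inward; heat gain = 2.25 W/m.)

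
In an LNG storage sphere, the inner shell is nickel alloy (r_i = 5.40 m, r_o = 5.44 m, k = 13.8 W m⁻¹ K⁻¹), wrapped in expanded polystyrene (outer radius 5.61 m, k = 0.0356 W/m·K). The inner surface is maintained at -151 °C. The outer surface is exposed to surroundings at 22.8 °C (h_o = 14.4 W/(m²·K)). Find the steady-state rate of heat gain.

Q = 13.8 kW

Series thermal resistances, inner to outer:
  R_nickel alloy = (1/5.40 − 1/5.44)/(4πk) = 0.001362/(4π·13.8) = 7.852×10^-6 K/W
  R_expanded polystyrene = (1/5.44 − 1/5.61)/(4πk) = 0.005570/(4π·0.0356) = 0.01245 K/W
  R_conv,out = 1/(4πr²h) = 1/(4π·5.61²·14.4) = 1.756×10^-4 K/W
ΣR = 7.852×10^-6 + 0.01245 + 1.756×10^-4 = 0.01263 K/W
Q = ΔT/ΣR = (-151 °C − 22.8 °C)/0.01263 = -13800 W
(Negative Q ⇒ heat flows inward; heat gain = 13800 W.)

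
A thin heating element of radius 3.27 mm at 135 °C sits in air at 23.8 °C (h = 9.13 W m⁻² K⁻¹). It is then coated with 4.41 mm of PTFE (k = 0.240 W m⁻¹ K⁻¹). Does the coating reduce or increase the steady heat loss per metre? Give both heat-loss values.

Critical radius for a cylinder: r_cr = k/h = 0.0263 m = 2.63 cm.
Outer radius after coating: r₂ = 0.00327 + 0.00441 = 0.00768 m.
Since r₁ < r_cr and r₂ ≤ r_cr, the coating moves toward the maximum at r_cr — heat loss rises.
Bare: R = 1/(2πr₁h) = 5.331 m·K/W; Q = 111.2/5.331 = 20.9 W/m.
Coated: R = R_cond + R_conv = 2.836 m·K/W; Q = 111.2/2.836 = 39.2 W/m.

increases: 20.9 → 39.2 W/m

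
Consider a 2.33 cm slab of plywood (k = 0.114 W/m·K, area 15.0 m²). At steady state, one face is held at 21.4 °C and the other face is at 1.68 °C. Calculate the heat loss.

Q = 1450 W

Q = kA·ΔT/L = 0.114 × 15.0 × |21.4 °C − 1.68 °C| / 0.0233 = 1450 W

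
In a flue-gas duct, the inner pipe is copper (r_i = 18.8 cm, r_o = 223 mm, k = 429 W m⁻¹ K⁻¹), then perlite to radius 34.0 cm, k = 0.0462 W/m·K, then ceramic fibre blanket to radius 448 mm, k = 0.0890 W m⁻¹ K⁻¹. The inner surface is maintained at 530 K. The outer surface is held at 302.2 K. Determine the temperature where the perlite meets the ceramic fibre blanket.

T = 359.9 K

Series thermal resistances, inner to outer:
  R'_copper = ln(0.223/0.188)/(2πk) = 0.1707/(2π·429) = 6.334×10^-5 m·K/W
  R'_perlite = ln(0.340/0.223)/(2πk) = 0.4218/(2π·0.0462) = 1.453 m·K/W
  R'_ceramic fibre blanket = ln(0.448/0.340)/(2πk) = 0.2758/(2π·0.0890) = 0.4933 m·K/W
ΣR = 6.334×10^-5 + 1.453 + 0.4933 = 1.946 m·K/W
Q' = ΔT/ΣR = (530 K − 302.2 K)/1.946 = 117.1 W/m
From the inner boundary to the perlite/ceramic fibre blanket interface, ΣR_partial = 1.453 m·K/W.
T_interface = T_in − Q'·ΣR_partial = 530 K − (117.1)(1.453) = 359.9 K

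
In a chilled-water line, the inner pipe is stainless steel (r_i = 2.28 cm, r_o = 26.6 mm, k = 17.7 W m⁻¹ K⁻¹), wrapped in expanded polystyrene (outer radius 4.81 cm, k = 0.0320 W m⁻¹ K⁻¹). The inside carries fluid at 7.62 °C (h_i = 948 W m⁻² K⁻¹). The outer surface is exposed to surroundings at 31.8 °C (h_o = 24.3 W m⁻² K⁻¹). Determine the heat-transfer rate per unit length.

Q' = 7.82 W/m

Treat each layer as a resistance in series:
  R'_conv,in = 1/(2πr h) = 1/(2π·0.0228·948) = 0.007363 m·K/W
  R'_stainless steel = ln(0.0266/0.0228)/(2πk) = 0.1542/(2π·17.7) = 0.001386 m·K/W
  R'_expanded polystyrene = ln(0.0481/0.0266)/(2πk) = 0.5924/(2π·0.0320) = 2.946 m·K/W
  R'_conv,out = 1/(2πr h) = 1/(2π·0.0481·24.3) = 0.1362 m·K/W
ΣR = 0.007363 + 0.001386 + 2.946 + 0.1362 = 3.091 m·K/W
Q' = ΔT/ΣR = (7.62 °C − 31.8 °C)/3.091 = -7.82 W/m
(Negative Q' ⇒ heat flows inward; heat gain = 7.82 W/m.)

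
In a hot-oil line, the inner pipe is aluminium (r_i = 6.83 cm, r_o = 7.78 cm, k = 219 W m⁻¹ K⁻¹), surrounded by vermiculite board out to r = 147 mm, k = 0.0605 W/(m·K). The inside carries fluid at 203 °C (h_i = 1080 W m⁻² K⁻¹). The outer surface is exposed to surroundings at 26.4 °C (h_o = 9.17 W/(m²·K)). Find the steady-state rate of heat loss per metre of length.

Q' = 98.4 W/m

Treat each layer as a resistance in series:
  R'_conv,in = 1/(2πr h) = 1/(2π·0.0683·1080) = 0.002158 m·K/W
  R'_aluminium = ln(0.0778/0.0683)/(2πk) = 0.1302/(2π·219) = 9.464×10^-5 m·K/W
  R'_vermiculite board = ln(0.147/0.0778)/(2πk) = 0.6363/(2π·0.0605) = 1.674 m·K/W
  R'_conv,out = 1/(2πr h) = 1/(2π·0.147·9.17) = 0.1181 m·K/W
ΣR = 0.002158 + 9.464×10^-5 + 1.674 + 0.1181 = 1.794 m·K/W
Q' = ΔT/ΣR = (203 °C − 26.4 °C)/1.794 = 98.4 W/m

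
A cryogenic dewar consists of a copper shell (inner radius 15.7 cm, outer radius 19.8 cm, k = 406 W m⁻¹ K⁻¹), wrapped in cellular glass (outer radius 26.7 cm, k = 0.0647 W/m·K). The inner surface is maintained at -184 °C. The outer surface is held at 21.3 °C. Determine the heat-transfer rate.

Series thermal resistances, inner to outer:
  R_copper = (1/0.157 − 1/0.198)/(4πk) = 1.319/(4π·406) = 2.585×10^-4 K/W
  R_cellular glass = (1/0.198 − 1/0.267)/(4πk) = 1.305/(4π·0.0647) = 1.605 K/W
ΣR = 2.585×10^-4 + 1.605 = 1.605 K/W
Q = ΔT/ΣR = (-184 °C − 21.3 °C)/1.605 = -128 W
(Negative Q ⇒ heat flows inward; heat gain = 128 W.)

Q = 128 W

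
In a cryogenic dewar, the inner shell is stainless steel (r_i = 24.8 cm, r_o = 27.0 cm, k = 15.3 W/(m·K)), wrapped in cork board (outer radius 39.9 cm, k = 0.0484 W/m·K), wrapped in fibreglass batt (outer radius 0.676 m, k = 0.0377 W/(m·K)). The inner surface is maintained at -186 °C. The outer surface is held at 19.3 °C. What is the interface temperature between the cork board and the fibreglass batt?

Series thermal resistances, inner to outer:
  R_stainless steel = (1/0.248 − 1/0.270)/(4πk) = 0.3286/(4π·15.3) = 0.001709 K/W
  R_cork board = (1/0.270 − 1/0.399)/(4πk) = 1.197/(4π·0.0484) = 1.969 K/W
  R_fibreglass batt = (1/0.399 − 1/0.676)/(4πk) = 1.027/(4π·0.0377) = 2.168 K/W
ΣR = 0.001709 + 1.969 + 2.168 = 4.139 K/W
Q = ΔT/ΣR = (-186 °C − 19.3 °C)/4.139 = -49.60 W
From the inner boundary to the cork board/fibreglass batt interface, ΣR_partial = 1.971 K/W.
T_interface = T_in − Q·ΣR_partial = -186 °C − (-49.60)(1.971) = -88.2 °C

T = -88.2 °C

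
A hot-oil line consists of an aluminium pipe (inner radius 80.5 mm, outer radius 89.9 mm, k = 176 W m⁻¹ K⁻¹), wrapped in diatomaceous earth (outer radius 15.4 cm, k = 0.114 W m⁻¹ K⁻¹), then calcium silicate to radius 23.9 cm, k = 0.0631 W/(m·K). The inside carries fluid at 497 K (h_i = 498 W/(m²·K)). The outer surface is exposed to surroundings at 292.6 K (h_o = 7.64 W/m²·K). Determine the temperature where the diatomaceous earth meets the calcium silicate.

T = 418 K

Treat each layer as a resistance in series:
  R'_conv,in = 1/(2πr h) = 1/(2π·0.0805·498) = 0.003970 m·K/W
  R'_aluminium = ln(0.0899/0.0805)/(2πk) = 0.1104/(2π·176) = 9.987×10^-5 m·K/W
  R'_diatomaceous earth = ln(0.154/0.0899)/(2πk) = 0.5383/(2π·0.114) = 0.7515 m·K/W
  R'_calcium silicate = ln(0.239/0.154)/(2πk) = 0.4395/(2π·0.0631) = 1.109 m·K/W
  R'_conv,out = 1/(2πr h) = 1/(2π·0.239·7.64) = 0.08716 m·K/W
ΣR = 0.003970 + 9.987×10^-5 + 0.7515 + 1.109 + 0.08716 = 1.952 m·K/W
Q' = ΔT/ΣR = (497 K − 292.6 K)/1.952 = 104.7 W/m
From the inner boundary to the diatomaceous earth/calcium silicate interface, ΣR_partial = 0.7556 m·K/W.
T_interface = T_in − Q'·ΣR_partial = 497 K − (104.7)(0.7556) = 418 K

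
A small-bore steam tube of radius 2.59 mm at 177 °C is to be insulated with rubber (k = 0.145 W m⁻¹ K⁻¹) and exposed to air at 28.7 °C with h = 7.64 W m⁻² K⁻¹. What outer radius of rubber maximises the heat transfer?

r_cr = 1.90 cm

For a cylinder, r_cr = k_ins/h = 0.145/7.64 = 0.0190 m = 1.90 cm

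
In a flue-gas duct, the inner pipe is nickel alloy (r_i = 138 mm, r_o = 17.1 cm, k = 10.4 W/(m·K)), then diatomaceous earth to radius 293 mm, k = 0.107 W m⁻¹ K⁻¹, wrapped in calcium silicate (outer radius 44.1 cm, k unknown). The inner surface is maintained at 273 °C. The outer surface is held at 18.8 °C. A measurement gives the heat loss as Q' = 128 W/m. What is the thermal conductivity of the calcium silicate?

ΣR = ΔT/Q' = |273 − 18.8|/128 = 1.986 m·K/W
Known resistances:
  R'_nickel alloy = ln(0.171/0.138)/(2πk) = 0.2144/(2π·10.4) = 0.003281 m·K/W
  R'_diatomaceous earth = ln(0.293/0.171)/(2πk) = 0.5385/(2π·0.107) = 0.8010 m·K/W
R_calcium silicate = ΣR − ΣR_known = 1.986 − 0.8043 = 1.182 m·K/W
ln(r₂/r₁)/(2πk) = 1.182 ⇒ k = 0.4089/(2π·1.182) = 0.0551 W/m·K

k = 0.0551 W/m·K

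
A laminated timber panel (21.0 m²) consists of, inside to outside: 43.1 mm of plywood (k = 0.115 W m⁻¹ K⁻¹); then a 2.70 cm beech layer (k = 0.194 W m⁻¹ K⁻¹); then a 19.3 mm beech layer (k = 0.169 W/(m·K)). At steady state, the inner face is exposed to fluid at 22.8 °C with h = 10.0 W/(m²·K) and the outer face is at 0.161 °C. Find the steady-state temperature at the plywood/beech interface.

Treat each layer as a resistance in series:
  R_conv,in = 1/(hA) = 1/(10.0·21.0) = 0.004762 K/W
  R_plywood = L/(kA) = 0.0431/(0.115·21.0) = 0.01785 K/W
  R_beech = L/(kA) = 0.0270/(0.194·21.0) = 0.006627 K/W
  R_beech = L/(kA) = 0.0193/(0.169·21.0) = 0.005438 K/W
ΣR = 0.004762 + 0.01785 + 0.006627 + 0.005438 = 0.03468 K/W
Q = ΔT/ΣR = (22.8 °C − 0.161 °C)/0.03468 = 652.8 W
From the inner boundary to the plywood/beech interface, ΣR_partial = 0.02261 K/W.
T_interface = T_in − Q·ΣR_partial = 22.8 °C − (652.8)(0.02261) = 8.04 °C

T = 8.04 °C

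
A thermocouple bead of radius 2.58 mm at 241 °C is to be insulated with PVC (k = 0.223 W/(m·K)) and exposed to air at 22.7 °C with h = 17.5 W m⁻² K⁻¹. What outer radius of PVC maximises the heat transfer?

For a sphere, r_cr = 2k_ins/h = 2·0.223/17.5 = 0.0255 m = 2.55 cm

r_cr = 2.55 cm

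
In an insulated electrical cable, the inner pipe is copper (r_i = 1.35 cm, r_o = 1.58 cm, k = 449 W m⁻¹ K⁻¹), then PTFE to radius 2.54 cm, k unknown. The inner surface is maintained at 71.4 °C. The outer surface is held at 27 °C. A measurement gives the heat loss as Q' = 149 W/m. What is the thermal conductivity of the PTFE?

ΣR = ΔT/Q' = |71.4 − 27|/149 = 0.2980 m·K/W
Known resistances:
  R'_copper = ln(0.0158/0.0135)/(2πk) = 0.1573/(2π·449) = 5.576×10^-5 m·K/W
R_PTFE = ΣR − ΣR_known = 0.2980 − 5.576×10^-5 = 0.2979 m·K/W
ln(r₂/r₁)/(2πk) = 0.2979 ⇒ k = 0.4747/(2π·0.2979) = 0.254 W/m·K

k = 0.254 W/m·K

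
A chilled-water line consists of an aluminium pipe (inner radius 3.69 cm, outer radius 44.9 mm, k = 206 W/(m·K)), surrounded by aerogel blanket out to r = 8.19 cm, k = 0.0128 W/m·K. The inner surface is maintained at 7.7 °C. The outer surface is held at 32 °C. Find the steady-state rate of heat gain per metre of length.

Q' = 3.25 W/m

Resistance network (inner→outer):
  R'_aluminium = ln(0.0449/0.0369)/(2πk) = 0.1962/(2π·206) = 1.516×10^-4 m·K/W
  R'_aerogel blanket = ln(0.0819/0.0449)/(2πk) = 0.6011/(2π·0.0128) = 7.474 m·K/W
ΣR = 1.516×10^-4 + 7.474 = 7.474 m·K/W
Q' = ΔT/ΣR = (7.7 °C − 32 °C)/7.474 = -3.25 W/m
(Negative Q' ⇒ heat flows inward; heat gain = 3.25 W/m.)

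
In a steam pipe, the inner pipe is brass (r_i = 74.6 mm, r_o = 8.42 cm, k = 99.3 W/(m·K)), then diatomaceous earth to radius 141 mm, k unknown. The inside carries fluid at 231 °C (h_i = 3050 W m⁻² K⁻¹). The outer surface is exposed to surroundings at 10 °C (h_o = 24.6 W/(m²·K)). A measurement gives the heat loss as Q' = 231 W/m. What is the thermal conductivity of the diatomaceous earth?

ΣR = ΔT/Q' = |231 − 10|/231 = 0.9567 m·K/W
Known resistances:
  R'_conv,in = 1/(2πr h) = 1/(2π·0.0746·3050) = 6.995×10^-4 m·K/W
  R'_brass = ln(0.0842/0.0746)/(2πk) = 0.1211/(2π·99.3) = 1.940×10^-4 m·K/W
  R'_conv,out = 1/(2πr h) = 1/(2π·0.141·24.6) = 0.04588 m·K/W
R_diatomaceous earth = ΣR − ΣR_known = 0.9567 − 0.04677 = 0.9099 m·K/W
ln(r₂/r₁)/(2πk) = 0.9099 ⇒ k = 0.5156/(2π·0.9099) = 0.0902 W/m·K

k = 0.0902 W/m·K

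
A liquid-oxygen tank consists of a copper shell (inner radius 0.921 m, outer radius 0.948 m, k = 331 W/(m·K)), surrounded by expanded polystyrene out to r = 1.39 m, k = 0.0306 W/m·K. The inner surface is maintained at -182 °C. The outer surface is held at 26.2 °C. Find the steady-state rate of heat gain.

Q = 239 W

Resistance network (inner→outer):
  R_copper = (1/0.921 − 1/0.948)/(4πk) = 0.03092/(4π·331) = 7.435×10^-6 K/W
  R_expanded polystyrene = (1/0.948 − 1/1.39)/(4πk) = 0.3354/(4π·0.0306) = 0.8723 K/W
ΣR = 7.435×10^-6 + 0.8723 = 0.8723 K/W
Q = ΔT/ΣR = (-182 °C − 26.2 °C)/0.8723 = -239 W
(Negative Q ⇒ heat flows inward; heat gain = 239 W.)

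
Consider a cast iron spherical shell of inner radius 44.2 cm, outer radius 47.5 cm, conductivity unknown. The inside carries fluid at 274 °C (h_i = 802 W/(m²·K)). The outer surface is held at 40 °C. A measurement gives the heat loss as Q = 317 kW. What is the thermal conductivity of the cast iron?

k = 54.3 W/m·K

ΣR = ΔT/Q = |274 − 40|/3.17×10^5 = 7.382×10^-4 K/W
Known resistances:
  R_conv,in = 1/(4πr²h) = 1/(4π·0.442²·802) = 5.079×10^-4 K/W
R_cast iron = ΣR − ΣR_known = 7.382×10^-4 − 5.079×10^-4 = 2.303×10^-4 K/W
(1/r₁−1/r₂)/(4πk) = 2.303×10^-4 ⇒ k = 0.1572/(4π·2.303×10^-4) = 54.3 W/m·K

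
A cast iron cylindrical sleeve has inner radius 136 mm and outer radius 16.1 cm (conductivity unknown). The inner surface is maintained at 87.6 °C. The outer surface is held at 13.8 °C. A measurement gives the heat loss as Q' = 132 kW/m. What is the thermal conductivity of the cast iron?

ΣR = ΔT/Q' = |87.6 − 13.8|/1.32×10^5 = 5.591×10^-4 m·K/W
ln(r₂/r₁)/(2πk) = 5.591×10^-4 ⇒ k = 0.1687/(2π·5.591×10^-4) = 48.0 W/m·K

k = 48.0 W/m·K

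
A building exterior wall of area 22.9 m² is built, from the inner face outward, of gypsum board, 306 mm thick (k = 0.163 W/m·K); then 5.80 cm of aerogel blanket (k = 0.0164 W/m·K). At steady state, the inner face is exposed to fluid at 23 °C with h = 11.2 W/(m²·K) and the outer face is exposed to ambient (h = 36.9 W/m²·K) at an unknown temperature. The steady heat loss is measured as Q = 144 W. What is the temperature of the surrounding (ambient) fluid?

T_out = -11.8 °C

Series resistances:
  R_conv,in = 1/(hA) = 1/(11.2·22.9) = 0.003899 K/W
  R_gypsum board = L/(kA) = 0.306/(0.163·22.9) = 0.08198 K/W
  R_aerogel blanket = L/(kA) = 0.0580/(0.0164·22.9) = 0.1544 K/W
  R_conv,out = 1/(hA) = 1/(36.9·22.9) = 0.001183 K/W
ΣR = 0.2415 K/W
ΔT = Q·ΣR = 144 × 0.2415 = 34.78 K
Heat flows outward, so T_out = T_in − ΔT = 23 − 34.78 = -11.8 °C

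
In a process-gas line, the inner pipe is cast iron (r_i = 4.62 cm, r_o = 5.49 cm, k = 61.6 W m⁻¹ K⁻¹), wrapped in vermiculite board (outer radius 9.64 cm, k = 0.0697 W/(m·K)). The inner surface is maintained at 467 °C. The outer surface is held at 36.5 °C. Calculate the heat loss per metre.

Series thermal resistances, inner to outer:
  R'_cast iron = ln(0.0549/0.0462)/(2πk) = 0.1725/(2π·61.6) = 4.458×10^-4 m·K/W
  R'_vermiculite board = ln(0.0964/0.0549)/(2πk) = 0.5630/(2π·0.0697) = 1.286 m·K/W
ΣR = 4.458×10^-4 + 1.286 = 1.286 m·K/W
Q' = ΔT/ΣR = (467 °C − 36.5 °C)/1.286 = 335 W/m

Q' = 335 W/m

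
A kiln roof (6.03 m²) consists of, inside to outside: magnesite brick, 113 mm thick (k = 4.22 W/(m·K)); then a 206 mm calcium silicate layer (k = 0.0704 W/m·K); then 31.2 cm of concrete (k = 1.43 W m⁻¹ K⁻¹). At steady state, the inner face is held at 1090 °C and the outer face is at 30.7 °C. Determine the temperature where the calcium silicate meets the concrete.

T = 104 °C

Resistance network (inner→outer):
  R_magnesite brick = L/(kA) = 0.113/(4.22·6.03) = 0.004441 K/W
  R_calcium silicate = L/(kA) = 0.206/(0.0704·6.03) = 0.4853 K/W
  R_concrete = L/(kA) = 0.312/(1.43·6.03) = 0.03618 K/W
ΣR = 0.004441 + 0.4853 + 0.03618 = 0.5259 K/W
Q = ΔT/ΣR = (1090 °C − 30.7 °C)/0.5259 = 2014 W
From the inner boundary to the calcium silicate/concrete interface, ΣR_partial = 0.4897 K/W.
T_interface = T_in − Q·ΣR_partial = 1090 °C − (2014)(0.4897) = 104 °C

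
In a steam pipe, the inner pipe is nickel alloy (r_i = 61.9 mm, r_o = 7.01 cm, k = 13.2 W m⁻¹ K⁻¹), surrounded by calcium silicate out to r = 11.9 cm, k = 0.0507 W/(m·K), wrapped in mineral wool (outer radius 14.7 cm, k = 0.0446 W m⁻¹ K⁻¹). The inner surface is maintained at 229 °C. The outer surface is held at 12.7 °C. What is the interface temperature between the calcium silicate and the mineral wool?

Series thermal resistances, inner to outer:
  R'_nickel alloy = ln(0.0701/0.0619)/(2πk) = 0.1244/(2π·13.2) = 0.001500 m·K/W
  R'_calcium silicate = ln(0.119/0.0701)/(2πk) = 0.5292/(2π·0.0507) = 1.661 m·K/W
  R'_mineral wool = ln(0.147/0.119)/(2πk) = 0.2113/(2π·0.0446) = 0.7541 m·K/W
ΣR = 0.001500 + 1.661 + 0.7541 = 2.417 m·K/W
Q' = ΔT/ΣR = (229 °C − 12.7 °C)/2.417 = 89.49 W/m
From the inner boundary to the calcium silicate/mineral wool interface, ΣR_partial = 1.663 m·K/W.
T_interface = T_in − Q'·ΣR_partial = 229 °C − (89.49)(1.663) = 80.2 °C

T = 80.2 °C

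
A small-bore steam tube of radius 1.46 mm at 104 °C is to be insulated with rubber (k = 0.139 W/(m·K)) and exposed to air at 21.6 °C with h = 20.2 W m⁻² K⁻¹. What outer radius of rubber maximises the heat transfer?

For a cylinder, r_cr = k_ins/h = 0.139/20.2 = 0.00688 m = 0.688 cm

r_cr = 0.688 cm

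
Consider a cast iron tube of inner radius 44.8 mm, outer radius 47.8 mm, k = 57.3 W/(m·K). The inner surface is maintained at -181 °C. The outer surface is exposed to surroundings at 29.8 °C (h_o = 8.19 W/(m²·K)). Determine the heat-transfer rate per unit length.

Q' = 518 W/m

Series thermal resistances, inner to outer:
  R'_cast iron = ln(0.0478/0.0448)/(2πk) = 0.06482/(2π·57.3) = 1.800×10^-4 m·K/W
  R'_conv,out = 1/(2πr h) = 1/(2π·0.0478·8.19) = 0.4065 m·K/W
ΣR = 1.800×10^-4 + 0.4065 = 0.4067 m·K/W
Q' = ΔT/ΣR = (-181 °C − 29.8 °C)/0.4067 = -518 W/m
(Negative Q' ⇒ heat flows inward; heat gain = 518 W/m.)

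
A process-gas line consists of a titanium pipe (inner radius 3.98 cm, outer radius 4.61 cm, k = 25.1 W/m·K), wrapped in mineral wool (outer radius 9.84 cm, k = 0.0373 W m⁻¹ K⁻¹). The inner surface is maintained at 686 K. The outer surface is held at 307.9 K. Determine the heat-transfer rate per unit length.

Q' = 117 W/m

Resistance network (inner→outer):
  R'_titanium = ln(0.0461/0.0398)/(2πk) = 0.1469/(2π·25.1) = 9.318×10^-4 m·K/W
  R'_mineral wool = ln(0.0984/0.0461)/(2πk) = 0.7582/(2π·0.0373) = 3.235 m·K/W
ΣR = 9.318×10^-4 + 3.235 = 3.236 m·K/W
Q' = ΔT/ΣR = (686 K − 307.9 K)/3.236 = 117 W/m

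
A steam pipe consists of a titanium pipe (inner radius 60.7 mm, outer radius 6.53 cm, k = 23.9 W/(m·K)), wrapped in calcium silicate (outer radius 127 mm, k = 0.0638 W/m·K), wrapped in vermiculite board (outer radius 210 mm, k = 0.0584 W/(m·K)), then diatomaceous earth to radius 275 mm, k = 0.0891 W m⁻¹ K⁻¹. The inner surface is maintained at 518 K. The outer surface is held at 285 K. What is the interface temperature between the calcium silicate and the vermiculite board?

Resistance network (inner→outer):
  R'_titanium = ln(0.0653/0.0607)/(2πk) = 0.07305/(2π·23.9) = 4.864×10^-4 m·K/W
  R'_calcium silicate = ln(0.127/0.0653)/(2πk) = 0.6652/(2π·0.0638) = 1.659 m·K/W
  R'_vermiculite board = ln(0.210/0.127)/(2πk) = 0.5029/(2π·0.0584) = 1.371 m·K/W
  R'_diatomaceous earth = ln(0.275/0.210)/(2πk) = 0.2697/(2π·0.0891) = 0.4817 m·K/W
ΣR = 4.864×10^-4 + 1.659 + 1.371 + 0.4817 = 3.512 m·K/W
Q' = ΔT/ΣR = (518 K − 285 K)/3.512 = 66.34 W/m
From the inner boundary to the calcium silicate/vermiculite board interface, ΣR_partial = 1.659 m·K/W.
T_interface = T_in − Q'·ΣR_partial = 518 K − (66.34)(1.659) = 408 K

T = 408 K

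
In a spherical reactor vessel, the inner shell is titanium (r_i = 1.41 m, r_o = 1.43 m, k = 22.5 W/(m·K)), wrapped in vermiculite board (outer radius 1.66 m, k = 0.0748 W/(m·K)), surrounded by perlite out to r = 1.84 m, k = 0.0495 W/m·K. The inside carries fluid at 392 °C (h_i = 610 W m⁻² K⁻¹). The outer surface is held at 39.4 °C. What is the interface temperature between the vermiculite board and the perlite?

Resistance network (inner→outer):
  R_conv,in = 1/(4πr²h) = 1/(4π·1.41²·610) = 6.562×10^-5 K/W
  R_titanium = (1/1.41 − 1/1.43)/(4πk) = 0.009919/(4π·22.5) = 3.508×10^-5 K/W
  R_vermiculite board = (1/1.43 − 1/1.66)/(4πk) = 0.09689/(4π·0.0748) = 0.1031 K/W
  R_perlite = (1/1.66 − 1/1.84)/(4πk) = 0.05893/(4π·0.0495) = 0.09474 K/W
ΣR = 6.562×10^-5 + 3.508×10^-5 + 0.1031 + 0.09474 = 0.1979 K/W
Q = ΔT/ΣR = (392 °C − 39.4 °C)/0.1979 = 1782 W
From the inner boundary to the vermiculite board/perlite interface, ΣR_partial = 0.1032 K/W.
T_interface = T_in − Q·ΣR_partial = 392 °C − (1782)(0.1032) = 208 °C

T = 208 °C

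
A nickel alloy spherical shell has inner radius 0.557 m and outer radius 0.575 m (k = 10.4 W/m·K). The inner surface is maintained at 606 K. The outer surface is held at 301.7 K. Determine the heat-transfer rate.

Q = 7.08×10^5 W

Q = 4πk·ΔT/(1/r₁ − 1/r₂) = 4π × 10.4 × 304.3 / (1/0.557 − 1/0.575) = 7.08×10^5 W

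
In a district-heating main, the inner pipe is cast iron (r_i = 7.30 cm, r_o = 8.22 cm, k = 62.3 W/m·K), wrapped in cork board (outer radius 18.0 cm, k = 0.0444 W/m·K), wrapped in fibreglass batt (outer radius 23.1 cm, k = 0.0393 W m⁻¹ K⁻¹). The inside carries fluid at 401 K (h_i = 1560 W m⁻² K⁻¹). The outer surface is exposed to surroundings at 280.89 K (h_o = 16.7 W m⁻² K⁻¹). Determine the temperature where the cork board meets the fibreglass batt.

T = 313.6 K

Series thermal resistances, inner to outer:
  R'_conv,in = 1/(2πr h) = 1/(2π·0.0730·1560) = 0.001398 m·K/W
  R'_cast iron = ln(0.0822/0.0730)/(2πk) = 0.1187/(2π·62.3) = 3.032×10^-4 m·K/W
  R'_cork board = ln(0.180/0.0822)/(2πk) = 0.7838/(2π·0.0444) = 2.810 m·K/W
  R'_fibreglass batt = ln(0.231/0.180)/(2πk) = 0.2495/(2π·0.0393) = 1.010 m·K/W
  R'_conv,out = 1/(2πr h) = 1/(2π·0.231·16.7) = 0.04126 m·K/W
ΣR = 0.001398 + 3.032×10^-4 + 2.810 + 1.010 + 0.04126 = 3.863 m·K/W
Q' = ΔT/ΣR = (401 K − 280.89 K)/3.863 = 31.09 W/m
From the inner boundary to the cork board/fibreglass batt interface, ΣR_partial = 2.812 m·K/W.
T_interface = T_in − Q'·ΣR_partial = 401 K − (31.09)(2.812) = 313.6 K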